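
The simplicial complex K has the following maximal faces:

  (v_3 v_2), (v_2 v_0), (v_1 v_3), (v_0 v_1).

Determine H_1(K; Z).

H_1 = Z.

Order the vertices as v_0 < v_1 < v_2 < v_3. Listing each simplex with vertices in this order, K has dimension 1 with simplices:

  0-simplices (4): [v_0], [v_1], [v_2], [v_3]
  1-simplices (4): [v_0,v_1], [v_0,v_2], [v_1,v_3], [v_2,v_3]

giving chain groups C_0 ≅ Z^4, C_1 ≅ Z^4.

The boundary map ∂_1: C_1 → C_0 sends each edge [p,q] (with p < q) to q − p. For instance
  ∂[v_2,v_3] = [v_3] − [v_2].
As a 4×4 matrix over Z this has rank 3, with invariant factors (1,1,1).

Computing H_k = (kernel of ∂_k) / (image of ∂_{k+1}):

  H_1: rank ker ∂_1 − rank ∂_2 = (4 − 3) − 0 = 1, and there is no ∂_2, so H_1 = Z.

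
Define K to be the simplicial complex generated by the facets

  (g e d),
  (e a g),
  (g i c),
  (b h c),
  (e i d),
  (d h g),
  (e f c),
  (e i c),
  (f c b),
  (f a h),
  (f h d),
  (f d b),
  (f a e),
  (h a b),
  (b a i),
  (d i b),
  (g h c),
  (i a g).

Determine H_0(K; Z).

We work with the vertex ordering a < b < c < d < e < f < g < h < i. The simplices of K, each written with vertices in increasing order, are:

  0-simplices (9): a, b, c, d, e, f, g, h, i
  1-simplices (27): ab, ae, af, ag, ah, ai, bc, bd, bf, bh, bi, ce, cf, cg, ch, ci, de, df, dg, dh, di, ef, eg, ei, fh, gh, gi
  2-simplices (18): abh, abi, aef, aeg, afh, agi, bcf, bch, bdf, bdi, cef, cei, cgh, cgi, deg, dei, dfh, dgh

so the chain groups are C_0 ≅ Z^9, C_1 ≅ Z^27, C_2 ≅ Z^18.

∂_1: C_1 → C_0 sends each edge [p,q] (with p < q) to q − p. For instance
  ∂eg = g − e.
This gives a 9×27 integer matrix of rank 8; reducing to Smith normal form yields diagonal entries (1,1,1,1,1,1,1,1).

Boundary ∂_2: C_2 → C_1 sends each 2-simplex [p,q,r] to [q,r] − [p,r] + [p,q]. For instance
  ∂bcf = cf − bf + bc,
  ∂bdi = di − bi + bd.
This gives a 27×18 integer matrix of rank 18; reducing to Smith normal form yields diagonal entries (1,1,1,1,1,1,1,1,1,1,1,1,1,1,1,1,1,2).

Computing H_k = (kernel of ∂_k) / (image of ∂_{k+1}):

  H_0: rank C_0 − rank ∂_1 = 9 − 8 = 1, and the invariant factors of ∂_1 are all 1, so H_0 = Z.

(K is a triangulation of the Klein bottle.)

H_0 = Z.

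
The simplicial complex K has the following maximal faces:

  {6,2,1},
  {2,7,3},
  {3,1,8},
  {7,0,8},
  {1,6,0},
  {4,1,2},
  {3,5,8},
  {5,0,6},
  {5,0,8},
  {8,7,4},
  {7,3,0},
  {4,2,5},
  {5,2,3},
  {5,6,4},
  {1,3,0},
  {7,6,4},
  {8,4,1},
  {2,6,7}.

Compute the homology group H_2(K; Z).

We work with the vertex ordering 0 < 1 < 2 < 3 < 4 < 5 < 6 < 7 < 8. The simplices of K, each written with vertices in increasing order, are:

  0-simplices (9): [0], [1], [2], [3], [4], [5], [6], [7], [8]
  1-simplices (27): (27 of them)
  2-simplices (18): [0,1,3], [0,1,6], [0,3,7], [0,5,6], [0,5,8], [0,7,8], [1,2,4], [1,2,6], [1,3,8], [1,4,8], [2,3,5], [2,3,7], [2,4,5], [2,6,7], [3,5,8], [4,5,6], [4,6,7], [4,7,8]

Hence C_0 ≅ Z^9, C_1 ≅ Z^27, C_2 ≅ Z^18.

∂_1: C_1 → C_0 sends each edge [p,q] (with p < q) to q − p. For instance
  ∂[2,3] = [3] − [2].
This gives a 9×27 integer matrix of rank 8; reducing to Smith normal form yields diagonal entries (1,1,1,1,1,1,1,1).

∂_2: C_2 → C_1 maps a triangle to the signed sum of its edges. For instance
  ∂[0,5,8] = [5,8] − [0,8] + [0,5],
  ∂[0,7,8] = [7,8] − [0,8] + [0,7].
This gives a 27×18 integer matrix of rank 18; reducing to Smith normal form yields diagonal entries (1,1,1,1,1,1,1,1,1,1,1,1,1,1,1,1,1,2).

From H_k ≅ ker(∂_k) / im(∂_{k+1}) we obtain:

  H_2: rank ker ∂_2 − rank ∂_3 = (18 − 18) − 0 = 0, and there is no ∂_3, so H_2 ≅ 0.

H_2 ≅ 0.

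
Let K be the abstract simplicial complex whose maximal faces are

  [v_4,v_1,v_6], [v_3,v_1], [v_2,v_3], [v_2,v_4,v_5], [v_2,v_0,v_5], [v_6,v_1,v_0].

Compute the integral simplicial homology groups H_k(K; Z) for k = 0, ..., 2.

H_0 ≅ Z,  H_1 ≅ Z^2,  H_2 = 0.

Order the vertices as v_0 < v_1 < v_2 < v_3 < v_4 < v_5 < v_6. Listing each simplex with vertices in this order, K has dimension 2 with simplices:

  0-simplices (7): [v_0], [v_1], [v_2], [v_3], [v_4], [v_5], [v_6]
  1-simplices (12): [v_0,v_1], [v_0,v_2], [v_0,v_5], [v_0,v_6], [v_1,v_3], [v_1,v_4], [v_1,v_6], [v_2,v_3], [v_2,v_4], [v_2,v_5], [v_4,v_5], [v_4,v_6]
  2-simplices (4): [v_0,v_1,v_6], [v_0,v_2,v_5], [v_1,v_4,v_6], [v_2,v_4,v_5]

giving chain groups C_0 ≅ Z^7, C_1 ≅ Z^12, C_2 ≅ Z^4.

Boundary ∂_1: C_1 → C_0 maps an edge to its endpoints' difference, ∂[p,q] = q − p.
This gives a 7×12 integer matrix of rank 6; reducing to Smith normal form yields diagonal entries (1,1,1,1,1,1).

Boundary ∂_2: C_2 → C_1 maps a triangle to the signed sum of its edges. For instance
  ∂[v_0,v_2,v_5] = [v_2,v_5] − [v_0,v_5] + [v_0,v_2],
  ∂[v_2,v_4,v_5] = [v_4,v_5] − [v_2,v_5] + [v_2,v_4].
The resulting 12×4 matrix has rank 4, and its Smith normal form has invariant factors (1,1,1,1).

Now H_k = ker ∂_k / im ∂_{k+1}, so:

  H_0: rank C_0 − rank ∂_1 = 7 − 6 = 1, and the invariant factors of ∂_1 are all 1, so H_0 ≅ Z.
  H_1: rank ker ∂_1 − rank ∂_2 = (12 − 6) − 4 = 2, and the invariant factors of ∂_2 are all 1, so H_1 ≅ Z^2.
  H_2: rank ker ∂_2 − rank ∂_3 = (4 − 4) − 0 = 0, and there is no ∂_3, so H_2 ≅ 0.

As a check, the Euler characteristic is 7 − 12 + 4 = -1, which agrees with 1 − 2 + 0 = -1.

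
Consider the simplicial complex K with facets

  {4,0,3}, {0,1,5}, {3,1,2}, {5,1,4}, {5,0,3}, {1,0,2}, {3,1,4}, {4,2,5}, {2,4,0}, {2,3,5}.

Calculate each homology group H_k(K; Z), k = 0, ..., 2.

H_0 ≅ Z,  H_1 ≅ Z/2,  H_2 = 0.

Fix the vertex order 0 < 1 < 2 < 3 < 4 < 5 and write every simplex with vertices in increasing order. Then dim K = 2 and the simplices of K are:

  0-simplices (6): [0], [1], [2], [3], [4], [5]
  1-simplices (15): [0,1], [0,2], [0,3], [0,4], [0,5], [1,2], [1,3], [1,4], [1,5], [2,3], [2,4], [2,5], [3,4], [3,5], [4,5]
  2-simplices (10): [0,1,2], [0,1,5], [0,2,4], [0,3,4], [0,3,5], [1,2,3], [1,3,4], [1,4,5], [2,3,5], [2,4,5]

so the chain groups are C_0 ≅ Z^6, C_1 ≅ Z^15, C_2 ≅ Z^10.

Boundary ∂_1: C_1 → C_0 is given by ∂[p,q] = [q] − [p]. For instance
  ∂[1,4] = [4] − [1].
This gives a 6×15 integer matrix of rank 5; reducing to Smith normal form yields diagonal entries (1,1,1,1,1).

The boundary map ∂_2: C_2 → C_1 sends each 2-simplex [p,q,r] to [q,r] − [p,r] + [p,q]. For instance
  ∂[1,2,3] = [2,3] − [1,3] + [1,2],
  ∂[0,3,5] = [3,5] − [0,5] + [0,3].
This gives a 15×10 integer matrix of rank 10; reducing to Smith normal form yields diagonal entries (1,1,1,1,1,1,1,1,1,2).

Reading off H_k = ker ∂_k / im ∂_{k+1}:

  H_0: rank C_0 − rank ∂_1 = 6 − 5 = 1, and the invariant factors of ∂_1 are all 1, so H_0 ≅ Z.
  H_1: rank ker ∂_1 − rank ∂_2 = (15 − 5) − 10 = 0, and ∂_2 has invariant factor 2 > 1, so H_1 ≅ Z/2.
  H_2: rank ker ∂_2 − rank ∂_3 = (10 − 10) − 0 = 0, and there is no ∂_3, so H_2 ≅ 0.

(K is a triangulation of the real projective plane RP^2.)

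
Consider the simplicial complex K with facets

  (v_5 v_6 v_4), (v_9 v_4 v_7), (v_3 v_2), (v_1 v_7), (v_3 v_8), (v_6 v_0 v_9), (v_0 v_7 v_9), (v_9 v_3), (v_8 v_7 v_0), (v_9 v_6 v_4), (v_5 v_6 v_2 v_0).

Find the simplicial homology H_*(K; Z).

H_0 = Z,  H_1 = Z^2,  H_2 = 0,  H_3 = 0.

Order the vertices as v_0 < v_1 < v_2 < v_3 < v_4 < v_5 < v_6 < v_7 < v_8 < v_9. Listing each simplex with vertices in this order, K has dimension 3 with simplices:

  0-simplices (10): [v_0], [v_1], [v_2], [v_3], [v_4], [v_5], [v_6], [v_7], [v_8], [v_9]
  1-simplices (20): (20 of them)
  2-simplices (10): [v_0,v_2,v_5], [v_0,v_2,v_6], [v_0,v_5,v_6], [v_0,v_6,v_9], [v_0,v_7,v_8], [v_0,v_7,v_9], [v_2,v_5,v_6], [v_4,v_5,v_6], [v_4,v_6,v_9], [v_4,v_7,v_9]
  3-simplices (1): [v_0,v_2,v_5,v_6]

Hence C_0 ≅ Z^10, C_1 ≅ Z^20, C_2 ≅ Z^10, C_3 ≅ Z^1.

The boundary map ∂_1: C_1 → C_0 sends each edge [p,q] (with p < q) to q − p. For instance
  ∂[v_0,v_2] = [v_2] − [v_0].
This gives a 10×20 integer matrix of rank 9; reducing to Smith normal form yields diagonal entries (1,1,1,1,1,1,1,1,1).

The boundary map ∂_2: C_2 → C_1 acts by ∂[p,q,r] = [q,r] − [p,r] + [p,q]. For instance
  ∂[v_4,v_6,v_9] = [v_6,v_9] − [v_4,v_9] + [v_4,v_6],
  ∂[v_0,v_2,v_6] = [v_2,v_6] − [v_0,v_6] + [v_0,v_2].
The resulting 20×10 matrix has rank 9, and its Smith normal form has invariant factors (1,1,1,1,1,1,1,1,1).

∂_3: C_3 → C_2 sends each 3-simplex σ to the alternating sum Σ_i (−1)^i (σ with its i-th vertex removed). For instance
  ∂[v_0,v_2,v_5,v_6] = [v_2,v_5,v_6] − [v_0,v_5,v_6] + [v_0,v_2,v_6] − [v_0,v_2,v_5].
The 10×1 boundary matrix has rank 1 and Smith normal form diag(1).

From H_k ≅ ker(∂_k) / im(∂_{k+1}) we obtain:

  H_0: rank C_0 − rank ∂_1 = 10 − 9 = 1, and the invariant factors of ∂_1 are all 1, so H_0 = Z.
  H_1: rank ker ∂_1 − rank ∂_2 = (20 − 9) − 9 = 2, and the invariant factors of ∂_2 are all 1, so H_1 = Z^2.
  H_2: rank ker ∂_2 − rank ∂_3 = (10 − 9) − 1 = 0, and the invariant factors of ∂_3 are all 1, so H_2 = 0.
  H_3: rank ker ∂_3 − rank ∂_4 = (1 − 1) − 0 = 0, and there is no ∂_4, so H_3 = 0.

As a check, the Euler characteristic is 10 − 20 + 10 − 1 = -1, which agrees with 1 − 2 + 0 − 0 = -1.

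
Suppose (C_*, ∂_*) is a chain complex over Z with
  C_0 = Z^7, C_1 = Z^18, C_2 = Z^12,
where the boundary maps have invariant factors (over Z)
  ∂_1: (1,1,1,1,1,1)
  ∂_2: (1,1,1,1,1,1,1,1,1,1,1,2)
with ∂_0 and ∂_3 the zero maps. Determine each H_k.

H_0: b_0 = 7 − 0 − 6 = 1; torsion from ∂_1 factors > 1: none. So H_0 ≅ Z.
H_1: b_1 = 18 − 6 − 12 = 0; torsion from ∂_2 factors > 1: [2]. So H_1 ≅ Z/2Z.
H_2: b_2 = 12 − 12 − 0 = 0; torsion from ∂_3 factors > 1: none. So H_2 ≅ 0.

H_0 ≅ Z,  H_1 ≅ Z/2Z,  H_2 = 0.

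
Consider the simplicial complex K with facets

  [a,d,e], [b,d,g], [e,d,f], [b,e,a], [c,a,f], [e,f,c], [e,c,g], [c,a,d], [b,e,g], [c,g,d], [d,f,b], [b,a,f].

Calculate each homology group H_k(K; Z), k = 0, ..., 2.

H_0 ≅ Z,  H_1 ≅ Z/2,  H_2 = 0.

Order the vertices as a < b < c < d < e < f < g. Listing each simplex with vertices in this order, K has dimension 2 with simplices:

  0-simplices (7): a, b, c, d, e, f, g
  1-simplices (18): ab, ac, ad, ae, af, bd, be, bf, bg, cd, ce, cf, cg, de, df, dg, ef, eg
  2-simplices (12): abe, abf, acd, acf, ade, bdf, bdg, beg, cdg, cef, ceg, def

Hence C_0 ≅ Z^7, C_1 ≅ Z^18, C_2 ≅ Z^12.

∂_1: C_1 → C_0 maps an edge to its endpoints' difference, ∂[p,q] = q − p.
The 7×18 boundary matrix has rank 6 and Smith normal form diag(1,1,1,1,1,1).

The boundary map ∂_2: C_2 → C_1 sends each 2-simplex [p,q,r] to [q,r] − [p,r] + [p,q]. For instance
  ∂ceg = eg − cg + ce,
  ∂abf = bf − af + ab.
As a 18×12 matrix over Z this has rank 12, with invariant factors (1,1,1,1,1,1,1,1,1,1,1,2).

Computing H_k = (kernel of ∂_k) / (image of ∂_{k+1}):

  H_0: rank C_0 − rank ∂_1 = 7 − 6 = 1, and the invariant factors of ∂_1 are all 1, so H_0 ≅ Z.
  H_1: rank ker ∂_1 − rank ∂_2 = (18 − 6) − 12 = 0, and ∂_2 has invariant factor 2 > 1, so H_1 ≅ Z/2.
  H_2: rank ker ∂_2 − rank ∂_3 = (12 − 12) − 0 = 0, and there is no ∂_3, so H_2 ≅ 0.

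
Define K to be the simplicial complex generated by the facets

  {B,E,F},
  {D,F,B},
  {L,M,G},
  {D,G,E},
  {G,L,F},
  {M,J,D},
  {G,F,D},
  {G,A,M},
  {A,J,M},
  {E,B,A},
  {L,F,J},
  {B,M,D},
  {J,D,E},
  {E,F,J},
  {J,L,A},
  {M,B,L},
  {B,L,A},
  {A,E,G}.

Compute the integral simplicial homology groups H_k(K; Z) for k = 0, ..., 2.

H_0 = Z,  H_1 = Z ⊕ Z/2,  H_2 = 0.

We work with the vertex ordering A < B < D < E < F < G < J < L < M. The simplices of K, each written with vertices in increasing order, are:

  0-simplices (9): A, B, D, E, F, G, J, L, M
  1-simplices (27): AB, AE, AG, AJ, AL, AM, BD, BE, BF, BL, BM, DE, DF, DG, DJ, DM, EF, EG, EJ, FG, FJ, FL, GL, GM, JL, JM, LM
  2-simplices (18): ABE, ABL, AEG, AGM, AJL, AJM, BDF, BDM, BEF, BLM, DEG, DEJ, DFG, DJM, EFJ, FGL, FJL, GLM

Hence C_0 ≅ Z^9, C_1 ≅ Z^27, C_2 ≅ Z^18.

∂_1: C_1 → C_0 maps an edge to its endpoints' difference, ∂[p,q] = q − p.
The resulting 9×27 matrix has rank 8, and its Smith normal form has invariant factors (1,1,1,1,1,1,1,1).

The boundary map ∂_2: C_2 → C_1 acts by ∂[p,q,r] = [q,r] − [p,r] + [p,q]. For instance
  ∂AJM = JM − AM + AJ,
  ∂AEG = EG − AG + AE.
This gives a 27×18 integer matrix of rank 18; reducing to Smith normal form yields diagonal entries (1,1,1,1,1,1,1,1,1,1,1,1,1,1,1,1,1,2).

Computing H_k = (kernel of ∂_k) / (image of ∂_{k+1}):

  H_0: rank C_0 − rank ∂_1 = 9 − 8 = 1, and the invariant factors of ∂_1 are all 1, so H_0 ≅ Z.
  H_1: rank ker ∂_1 − rank ∂_2 = (27 − 8) − 18 = 1, and ∂_2 has invariant factor 2 > 1, so H_1 ≅ Z ⊕ Z/2.
  H_2: rank ker ∂_2 − rank ∂_3 = (18 − 18) − 0 = 0, and there is no ∂_3, so H_2 ≅ 0.

(K is a triangulation of the Klein bottle.)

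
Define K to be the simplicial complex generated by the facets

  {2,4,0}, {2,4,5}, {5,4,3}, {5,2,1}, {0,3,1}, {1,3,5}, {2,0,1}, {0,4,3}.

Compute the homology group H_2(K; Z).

K has 6 vertices, 12 edges, 8 triangles.
rank ∂_2 = 7, rank ∂_3 = 0 ⇒ b_2 = 8 − 7 − 0 = 1. So H_2 ≅ Z.

H_2 ≅ Z.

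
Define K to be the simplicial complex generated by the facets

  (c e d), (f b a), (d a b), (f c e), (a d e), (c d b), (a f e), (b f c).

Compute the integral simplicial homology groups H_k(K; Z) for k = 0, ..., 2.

H_0 ≅ Z,  H_1 = 0,  H_2 ≅ Z.

We work with the vertex ordering a < b < c < d < e < f. The simplices of K, each written with vertices in increasing order, are:

  0-simplices (6): a, b, c, d, e, f
  1-simplices (12): ab, ad, ae, af, bc, bd, bf, cd, ce, cf, de, ef
  2-simplices (8): abd, abf, ade, aef, bcd, bcf, cde, cef

giving chain groups C_0 ≅ Z^6, C_1 ≅ Z^12, C_2 ≅ Z^8.

∂_1: C_1 → C_0 is given by ∂[p,q] = [q] − [p].
This gives a 6×12 integer matrix of rank 5; reducing to Smith normal form yields diagonal entries (1,1,1,1,1).

∂_2: C_2 → C_1 sends each 2-simplex [p,q,r] to [q,r] − [p,r] + [p,q]. For instance
  ∂cde = de − ce + cd,
  ∂abd = bd − ad + ab.
The resulting 12×8 matrix has rank 7, and its Smith normal form has invariant factors (1,1,1,1,1,1,1).

Now H_k = ker ∂_k / im ∂_{k+1}, so:

  H_0: rank C_0 − rank ∂_1 = 6 − 5 = 1, and the invariant factors of ∂_1 are all 1, so H_0 ≅ Z.
  H_1: rank ker ∂_1 − rank ∂_2 = (12 − 5) − 7 = 0, and the invariant factors of ∂_2 are all 1, so H_1 ≅ 0.
  H_2: rank ker ∂_2 − rank ∂_3 = (8 − 7) − 0 = 1, and there is no ∂_3, so H_2 ≅ Z.

(K is a triangulation of the 2-sphere S^2.)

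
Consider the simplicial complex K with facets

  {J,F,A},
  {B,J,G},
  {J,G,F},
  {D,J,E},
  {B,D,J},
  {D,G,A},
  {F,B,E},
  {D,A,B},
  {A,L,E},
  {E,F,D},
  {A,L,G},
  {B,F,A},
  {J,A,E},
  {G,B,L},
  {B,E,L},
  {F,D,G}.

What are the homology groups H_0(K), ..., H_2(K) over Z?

H_0 ≅ Z,  H_1 ≅ Z^2,  H_2 ≅ Z.

Take the total order A < B < D < E < F < G < J < L on the vertex set. Then K (dimension 2) consists of the simplices:

  0-simplices (8): A, B, D, E, F, G, J, L
  1-simplices (24): AB, AD, AE, AF, AG, AJ, AL, BD, BE, BF, BG, BJ, BL, DE, DF, DG, DJ, EF, EJ, EL, FG, FJ, GJ, GL
  2-simplices (16): ABD, ABF, ADG, AEJ, AEL, AFJ, AGL, BDJ, BEF, BEL, BGJ, BGL, DEF, DEJ, DFG, FGJ

Hence C_0 ≅ Z^8, C_1 ≅ Z^24, C_2 ≅ Z^16.

Boundary ∂_1: C_1 → C_0 maps an edge to its endpoints' difference, ∂[p,q] = q − p. For instance
  ∂AF = F − A.
The 8×24 boundary matrix has rank 7 and Smith normal form diag(1,1,1,1,1,1,1).

Boundary ∂_2: C_2 → C_1 acts by ∂[p,q,r] = [q,r] − [p,r] + [p,q]. For instance
  ∂AEJ = EJ − AJ + AE,
  ∂BDJ = DJ − BJ + BD.
This gives a 24×16 integer matrix of rank 15; reducing to Smith normal form yields diagonal entries (1,1,1,1,1,1,1,1,1,1,1,1,1,1,1).

Computing H_k = (kernel of ∂_k) / (image of ∂_{k+1}):

  H_0: rank C_0 − rank ∂_1 = 8 − 7 = 1, and the invariant factors of ∂_1 are all 1, so H_0 = Z.
  H_1: rank ker ∂_1 − rank ∂_2 = (24 − 7) − 15 = 2, and the invariant factors of ∂_2 are all 1, so H_1 = Z^2.
  H_2: rank ker ∂_2 − rank ∂_3 = (16 − 15) − 0 = 1, and there is no ∂_3, so H_2 = Z.

(K is a triangulation of the torus T^2.)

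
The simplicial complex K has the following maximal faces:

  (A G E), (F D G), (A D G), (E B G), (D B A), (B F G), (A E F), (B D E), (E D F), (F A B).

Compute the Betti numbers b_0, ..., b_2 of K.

Take the total order A < B < D < E < F < G on the vertex set. Then K (dimension 2) consists of the simplices:

  0-simplices (6): A, B, D, E, F, G
  1-simplices (15): AB, AD, AE, AF, AG, BD, BE, BF, BG, DE, DF, DG, EF, EG, FG
  2-simplices (10): ABD, ABF, ADG, AEF, AEG, BDE, BEG, BFG, DEF, DFG

Hence C_0 ≅ Z^6, C_1 ≅ Z^15, C_2 ≅ Z^10.

The boundary map ∂_1: C_1 → C_0 is given by ∂[p,q] = [q] − [p]. For instance
  ∂AE = E − A.
The resulting 6×15 matrix has rank 5, and its Smith normal form has invariant factors (1,1,1,1,1).

The boundary map ∂_2: C_2 → C_1 acts by ∂[p,q,r] = [q,r] − [p,r] + [p,q]. For instance
  ∂BEG = EG − BG + BE,
  ∂BFG = FG − BG + BF.
As a 15×10 matrix over Z this has rank 10, with invariant factors (1,1,1,1,1,1,1,1,1,2).

Reading off H_k = ker ∂_k / im ∂_{k+1}:

  H_0: rank C_0 − rank ∂_1 = 6 − 5 = 1, and the invariant factors of ∂_1 are all 1, so H_0 ≅ Z.
  H_1: rank ker ∂_1 − rank ∂_2 = (15 − 5) − 10 = 0, and ∂_2 has invariant factor 2 > 1, so H_1 ≅ Z/2.
  H_2: rank ker ∂_2 − rank ∂_3 = (10 − 10) − 0 = 0, and there is no ∂_3, so H_2 ≅ 0.

(K is a triangulation of the real projective plane RP^2.)

Hence the Betti numbers are b_0 = 1, b_1 = 0, b_2 = 0.

b_0 = 1, b_1 = 0, b_2 = 0.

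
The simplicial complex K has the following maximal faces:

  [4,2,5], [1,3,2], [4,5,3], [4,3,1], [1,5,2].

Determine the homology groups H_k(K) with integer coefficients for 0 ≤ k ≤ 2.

Take the total order 1 < 2 < 3 < 4 < 5 on the vertex set. Then K (dimension 2) consists of the simplices:

  0-simplices (5): [1], [2], [3], [4], [5]
  1-simplices (10): [1,2], [1,3], [1,4], [1,5], [2,3], [2,4], [2,5], [3,4], [3,5], [4,5]
  2-simplices (5): [1,2,3], [1,2,5], [1,3,4], [2,4,5], [3,4,5]

so the chain groups are C_0 ≅ Z^5, C_1 ≅ Z^10, C_2 ≅ Z^5.

Boundary ∂_1: C_1 → C_0 maps an edge to its endpoints' difference, ∂[p,q] = q − p.
As a 5×10 matrix over Z this has rank 4, with invariant factors (1,1,1,1).

∂_2: C_2 → C_1 acts by ∂[p,q,r] = [q,r] − [p,r] + [p,q]. For instance
  ∂[1,3,4] = [3,4] − [1,4] + [1,3],
  ∂[1,2,5] = [2,5] − [1,5] + [1,2].
The 10×5 boundary matrix has rank 5 and Smith normal form diag(1,1,1,1,1).

Now H_k = ker ∂_k / im ∂_{k+1}, so:

  H_0: rank C_0 − rank ∂_1 = 5 − 4 = 1, and the invariant factors of ∂_1 are all 1, so H_0 ≅ Z.
  H_1: rank ker ∂_1 − rank ∂_2 = (10 − 4) − 5 = 1, and the invariant factors of ∂_2 are all 1, so H_1 ≅ Z.
  H_2: rank ker ∂_2 − rank ∂_3 = (5 − 5) − 0 = 0, and there is no ∂_3, so H_2 ≅ 0.

H_0 ≅ Z,  H_1 ≅ Z,  H_2 = 0.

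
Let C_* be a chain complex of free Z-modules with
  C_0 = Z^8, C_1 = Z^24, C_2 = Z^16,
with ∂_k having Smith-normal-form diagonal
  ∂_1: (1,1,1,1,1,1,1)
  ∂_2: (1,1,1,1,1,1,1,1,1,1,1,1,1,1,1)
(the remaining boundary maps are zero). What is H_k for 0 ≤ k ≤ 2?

H_0 ≅ Z,  H_1 ≅ Z^2,  H_2 ≅ Z.

H_0: b_0 = 8 − 0 − 7 = 1; torsion from ∂_1 factors > 1: none. So H_0 ≅ Z.
H_1: b_1 = 24 − 7 − 15 = 2; torsion from ∂_2 factors > 1: none. So H_1 ≅ Z^2.
H_2: b_2 = 16 − 15 − 0 = 1; torsion from ∂_3 factors > 1: none. So H_2 ≅ Z.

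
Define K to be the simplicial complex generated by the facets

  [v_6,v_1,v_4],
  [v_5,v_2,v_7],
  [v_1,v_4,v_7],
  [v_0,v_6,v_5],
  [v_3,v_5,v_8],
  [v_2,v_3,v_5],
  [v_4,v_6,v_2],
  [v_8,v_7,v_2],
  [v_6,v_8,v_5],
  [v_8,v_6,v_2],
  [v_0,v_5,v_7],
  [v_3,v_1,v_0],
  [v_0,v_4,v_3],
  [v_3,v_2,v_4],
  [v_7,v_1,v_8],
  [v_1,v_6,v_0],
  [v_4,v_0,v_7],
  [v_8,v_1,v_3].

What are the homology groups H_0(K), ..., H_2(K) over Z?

Take the total order v_0 < v_1 < v_2 < v_3 < v_4 < v_5 < v_6 < v_7 < v_8 on the vertex set. Then K (dimension 2) consists of the simplices:

  0-simplices (9): [v_0], [v_1], [v_2], [v_3], [v_4], [v_5], [v_6], [v_7], [v_8]
  1-simplices (27): (27 of them)
  2-simplices (18): (18 of them)

so the chain groups are C_0 ≅ Z^9, C_1 ≅ Z^27, C_2 ≅ Z^18.

∂_1: C_1 → C_0 sends each edge [p,q] (with p < q) to q − p.
This gives a 9×27 integer matrix of rank 8; reducing to Smith normal form yields diagonal entries (1,1,1,1,1,1,1,1).

The boundary map ∂_2: C_2 → C_1 acts by ∂[p,q,r] = [q,r] − [p,r] + [p,q]. For instance
  ∂[v_0,v_3,v_4] = [v_3,v_4] − [v_0,v_4] + [v_0,v_3],
  ∂[v_0,v_1,v_3] = [v_1,v_3] − [v_0,v_3] + [v_0,v_1].
As a 27×18 matrix over Z this has rank 18, with invariant factors (1,1,1,1,1,1,1,1,1,1,1,1,1,1,1,1,1,2).

Now H_k = ker ∂_k / im ∂_{k+1}, so:

  H_0: rank C_0 − rank ∂_1 = 9 − 8 = 1, and the invariant factors of ∂_1 are all 1, so H_0 ≅ Z.
  H_1: rank ker ∂_1 − rank ∂_2 = (27 − 8) − 18 = 1, and ∂_2 has invariant factor 2 > 1, so H_1 ≅ Z ⊕ Z_2.
  H_2: rank ker ∂_2 − rank ∂_3 = (18 − 18) − 0 = 0, and there is no ∂_3, so H_2 ≅ 0.

As a check, the Euler characteristic is 9 − 27 + 18 = 0, which agrees with 1 − 1 + 0 = 0.

H_0 ≅ Z,  H_1 ≅ Z ⊕ Z_2,  H_2 = 0.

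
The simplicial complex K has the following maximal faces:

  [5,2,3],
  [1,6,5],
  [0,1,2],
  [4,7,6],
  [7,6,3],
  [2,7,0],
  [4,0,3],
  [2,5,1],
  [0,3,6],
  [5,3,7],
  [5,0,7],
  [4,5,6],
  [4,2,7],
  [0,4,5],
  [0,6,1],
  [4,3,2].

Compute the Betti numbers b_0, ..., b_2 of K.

b_0 = 1, b_1 = 2, b_2 = 1.

We work with the vertex ordering 0 < 1 < 2 < 3 < 4 < 5 < 6 < 7. The simplices of K, each written with vertices in increasing order, are:

  0-simplices (8): [0], [1], [2], [3], [4], [5], [6], [7]
  1-simplices (24): (24 of them)
  2-simplices (16): [0,1,2], [0,1,6], [0,2,7], [0,3,4], [0,3,6], [0,4,5], [0,5,7], [1,2,5], [1,5,6], [2,3,4], [2,3,5], [2,4,7], [3,5,7], [3,6,7], [4,5,6], [4,6,7]

giving chain groups C_0 ≅ Z^8, C_1 ≅ Z^24, C_2 ≅ Z^16.

The boundary map ∂_1: C_1 → C_0 sends each edge [p,q] (with p < q) to q − p. For instance
  ∂[0,2] = [2] − [0].
This gives a 8×24 integer matrix of rank 7; reducing to Smith normal form yields diagonal entries (1,1,1,1,1,1,1).

∂_2: C_2 → C_1 acts by ∂[p,q,r] = [q,r] − [p,r] + [p,q]. For instance
  ∂[0,1,2] = [1,2] − [0,2] + [0,1],
  ∂[1,5,6] = [5,6] − [1,6] + [1,5].
As a 24×16 matrix over Z this has rank 15, with invariant factors (1,1,1,1,1,1,1,1,1,1,1,1,1,1,1).

Reading off H_k = ker ∂_k / im ∂_{k+1}:

  H_0: rank C_0 − rank ∂_1 = 8 − 7 = 1, and the invariant factors of ∂_1 are all 1, so H_0 = Z.
  H_1: rank ker ∂_1 − rank ∂_2 = (24 − 7) − 15 = 2, and the invariant factors of ∂_2 are all 1, so H_1 = Z^2.
  H_2: rank ker ∂_2 − rank ∂_3 = (16 − 15) − 0 = 1, and there is no ∂_3, so H_2 = Z.

Hence the Betti numbers are b_0 = 1, b_1 = 2, b_2 = 1.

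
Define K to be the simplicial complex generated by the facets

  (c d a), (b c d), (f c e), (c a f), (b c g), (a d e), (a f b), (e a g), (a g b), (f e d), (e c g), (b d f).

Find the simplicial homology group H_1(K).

We work with the vertex ordering a < b < c < d < e < f < g. The simplices of K, each written with vertices in increasing order, are:

  0-simplices (7): a, b, c, d, e, f, g
  1-simplices (18): ab, ac, ad, ae, af, ag, bc, bd, bf, bg, cd, ce, cf, cg, de, df, ef, eg
  2-simplices (12): abf, abg, acd, acf, ade, aeg, bcd, bcg, bdf, cef, ceg, def

so the chain groups are C_0 ≅ Z^7, C_1 ≅ Z^18, C_2 ≅ Z^12.

Boundary ∂_1: C_1 → C_0 maps an edge to its endpoints' difference, ∂[p,q] = q − p. For instance
  ∂df = f − d.
The 7×18 boundary matrix has rank 6 and Smith normal form diag(1,1,1,1,1,1).

∂_2: C_2 → C_1 sends each 2-simplex [p,q,r] to [q,r] − [p,r] + [p,q]. For instance
  ∂def = ef − df + de,
  ∂abf = bf − af + ab.
The 18×12 boundary matrix has rank 12 and Smith normal form diag(1,1,1,1,1,1,1,1,1,1,1,2).

Now H_k = ker ∂_k / im ∂_{k+1}, so:

  H_1: rank ker ∂_1 − rank ∂_2 = (18 − 6) − 12 = 0, and ∂_2 has invariant factor 2 > 1, so H_1 = Z/2.

H_1 ≅ Z/2.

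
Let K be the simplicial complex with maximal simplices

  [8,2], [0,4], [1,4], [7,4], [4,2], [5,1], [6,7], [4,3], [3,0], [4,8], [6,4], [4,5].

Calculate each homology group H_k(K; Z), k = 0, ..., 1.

H_0 ≅ Z,  H_1 ≅ Z^4.

K has 9 vertices, 12 edges.
rank ∂_0 = 0, rank ∂_1 = 8 ⇒ b_0 = 9 − 0 − 8 = 1; all invariant factors of ∂_1 are 1 so no torsion. So H_0 ≅ Z.
rank ∂_1 = 8, rank ∂_2 = 0 ⇒ b_1 = 12 − 8 − 0 = 4. So H_1 ≅ Z^4.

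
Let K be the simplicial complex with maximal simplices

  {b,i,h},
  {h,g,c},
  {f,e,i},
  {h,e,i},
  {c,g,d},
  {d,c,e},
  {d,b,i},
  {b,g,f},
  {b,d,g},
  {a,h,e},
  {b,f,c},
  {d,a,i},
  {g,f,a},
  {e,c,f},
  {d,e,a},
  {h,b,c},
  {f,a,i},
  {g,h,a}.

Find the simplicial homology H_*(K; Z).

Take the total order a < b < c < d < e < f < g < h < i on the vertex set. Then K (dimension 2) consists of the simplices:

  0-simplices (9): a, b, c, d, e, f, g, h, i
  1-simplices (27): ad, ae, af, ag, ah, ai, bc, bd, bf, bg, bh, bi, cd, ce, cf, cg, ch, de, dg, di, ef, eh, ei, fg, fi, gh, hi
  2-simplices (18): ade, adi, aeh, afg, afi, agh, bcf, bch, bdg, bdi, bfg, bhi, cde, cdg, cef, cgh, efi, ehi

so the chain groups are C_0 ≅ Z^9, C_1 ≅ Z^27, C_2 ≅ Z^18.

The boundary map ∂_1: C_1 → C_0 maps an edge to its endpoints' difference, ∂[p,q] = q − p. For instance
  ∂ef = f − e.
As a 9×27 matrix over Z this has rank 8, with invariant factors (1,1,1,1,1,1,1,1).

∂_2: C_2 → C_1 sends each 2-simplex [p,q,r] to [q,r] − [p,r] + [p,q]. For instance
  ∂efi = fi − ei + ef,
  ∂agh = gh − ah + ag.
The resulting 27×18 matrix has rank 18, and its Smith normal form has invariant factors (1,1,1,1,1,1,1,1,1,1,1,1,1,1,1,1,1,2).

Now H_k = ker ∂_k / im ∂_{k+1}, so:

  H_0: rank C_0 − rank ∂_1 = 9 − 8 = 1, and the invariant factors of ∂_1 are all 1, so H_0 ≅ Z.
  H_1: rank ker ∂_1 − rank ∂_2 = (27 − 8) − 18 = 1, and ∂_2 has invariant factor 2 > 1, so H_1 ≅ Z ⊕ Z/2.
  H_2: rank ker ∂_2 − rank ∂_3 = (18 − 18) − 0 = 0, and there is no ∂_3, so H_2 ≅ 0.

H_0 = Z,  H_1 = Z ⊕ Z/2,  H_2 = 0.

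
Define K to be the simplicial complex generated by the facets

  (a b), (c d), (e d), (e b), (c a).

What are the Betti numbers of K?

K has 5 vertices, 5 edges.
rank ∂_0 = 0, rank ∂_1 = 4 ⇒ b_0 = 5 − 0 − 4 = 1; all invariant factors of ∂_1 are 1 so no torsion. So H_0 ≅ Z.
rank ∂_1 = 4, rank ∂_2 = 0 ⇒ b_1 = 5 − 4 − 0 = 1. So H_1 ≅ Z.

b_0 = 1, b_1 = 1.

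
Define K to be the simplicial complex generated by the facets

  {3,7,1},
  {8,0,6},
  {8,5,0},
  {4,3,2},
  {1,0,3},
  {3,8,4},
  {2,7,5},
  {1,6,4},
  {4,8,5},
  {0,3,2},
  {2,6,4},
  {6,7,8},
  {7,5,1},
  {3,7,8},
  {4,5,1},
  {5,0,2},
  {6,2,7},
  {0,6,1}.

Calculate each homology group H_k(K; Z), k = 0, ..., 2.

H_0 = Z,  H_1 = Z^2,  H_2 = Z.

Fix the vertex order 0 < 1 < 2 < 3 < 4 < 5 < 6 < 7 < 8 and write every simplex with vertices in increasing order. Then dim K = 2 and the simplices of K are:

  0-simplices (9): [0], [1], [2], [3], [4], [5], [6], [7], [8]
  1-simplices (27): (27 of them)
  2-simplices (18): [0,1,3], [0,1,6], [0,2,3], [0,2,5], [0,5,8], [0,6,8], [1,3,7], [1,4,5], [1,4,6], [1,5,7], [2,3,4], [2,4,6], [2,5,7], [2,6,7], [3,4,8], [3,7,8], [4,5,8], [6,7,8]

giving chain groups C_0 ≅ Z^9, C_1 ≅ Z^27, C_2 ≅ Z^18.

Boundary ∂_1: C_1 → C_0 is given by ∂[p,q] = [q] − [p].
As a 9×27 matrix over Z this has rank 8, with invariant factors (1,1,1,1,1,1,1,1).

Boundary ∂_2: C_2 → C_1 maps a triangle to the signed sum of its edges. For instance
  ∂[1,4,5] = [4,5] − [1,5] + [1,4],
  ∂[1,4,6] = [4,6] − [1,6] + [1,4].
The 27×18 boundary matrix has rank 17 and Smith normal form diag(1,1,1,1,1,1,1,1,1,1,1,1,1,1,1,1,1).

Computing H_k = (kernel of ∂_k) / (image of ∂_{k+1}):

  H_0: rank C_0 − rank ∂_1 = 9 − 8 = 1, and the invariant factors of ∂_1 are all 1, so H_0 = Z.
  H_1: rank ker ∂_1 − rank ∂_2 = (27 − 8) − 17 = 2, and the invariant factors of ∂_2 are all 1, so H_1 = Z^2.
  H_2: rank ker ∂_2 − rank ∂_3 = (18 − 17) − 0 = 1, and there is no ∂_3, so H_2 = Z.

As a check, the Euler characteristic is 9 − 27 + 18 = 0, which agrees with 1 − 2 + 1 = 0.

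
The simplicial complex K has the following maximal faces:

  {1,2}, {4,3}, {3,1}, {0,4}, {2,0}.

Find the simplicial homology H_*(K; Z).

We work with the vertex ordering 0 < 1 < 2 < 3 < 4. The simplices of K, each written with vertices in increasing order, are:

  0-simplices (5): [0], [1], [2], [3], [4]
  1-simplices (5): [0,2], [0,4], [1,2], [1,3], [3,4]

Hence C_0 ≅ Z^5, C_1 ≅ Z^5.

Boundary ∂_1: C_1 → C_0 is given by ∂[p,q] = [q] − [p].
As a 5×5 matrix over Z this has rank 4, with invariant factors (1,1,1,1).

Now H_k = ker ∂_k / im ∂_{k+1}, so:

  H_0: rank C_0 − rank ∂_1 = 5 − 4 = 1, and the invariant factors of ∂_1 are all 1, so H_0 = Z.
  H_1: rank ker ∂_1 − rank ∂_2 = (5 − 4) − 0 = 1, and there is no ∂_2, so H_1 = Z.

As a check, the Euler characteristic is 5 − 5 = 0, which agrees with 1 − 1 = 0.

H_0 ≅ Z,  H_1 ≅ Z.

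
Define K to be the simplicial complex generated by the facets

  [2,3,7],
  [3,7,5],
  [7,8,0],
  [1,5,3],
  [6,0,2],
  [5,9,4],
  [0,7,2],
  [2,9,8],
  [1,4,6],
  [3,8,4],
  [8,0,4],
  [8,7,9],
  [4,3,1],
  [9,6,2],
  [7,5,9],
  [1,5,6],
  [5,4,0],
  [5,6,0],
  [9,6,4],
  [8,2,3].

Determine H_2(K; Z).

H_2 = 0.

Take the total order 0 < 1 < 2 < 3 < 4 < 5 < 6 < 7 < 8 < 9 on the vertex set. Then K (dimension 2) consists of the simplices:

  0-simplices (10): [0], [1], [2], [3], [4], [5], [6], [7], [8], [9]
  1-simplices (30): (30 of them)
  2-simplices (20): (20 of them)

so the chain groups are C_0 ≅ Z^10, C_1 ≅ Z^30, C_2 ≅ Z^20.

Boundary ∂_1: C_1 → C_0 is given by ∂[p,q] = [q] − [p].
The resulting 10×30 matrix has rank 9, and its Smith normal form has invariant factors (1,1,1,1,1,1,1,1,1).

Boundary ∂_2: C_2 → C_1 acts by ∂[p,q,r] = [q,r] − [p,r] + [p,q]. For instance
  ∂[2,3,7] = [3,7] − [2,7] + [2,3],
  ∂[3,4,8] = [4,8] − [3,8] + [3,4].
As a 30×20 matrix over Z this has rank 20, with invariant factors (1,1,1,1,1,1,1,1,1,1,1,1,1,1,1,1,1,1,1,2).

Reading off H_k = ker ∂_k / im ∂_{k+1}:

  H_2: rank ker ∂_2 − rank ∂_3 = (20 − 20) − 0 = 0, and there is no ∂_3, so H_2 ≅ 0.

(K is a triangulation of the Klein bottle.)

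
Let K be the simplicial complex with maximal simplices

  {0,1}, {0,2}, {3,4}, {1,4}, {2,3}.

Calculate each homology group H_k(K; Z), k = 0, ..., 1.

H_0 = Z,  H_1 = Z.

Fix the vertex order 0 < 1 < 2 < 3 < 4 and write every simplex with vertices in increasing order. Then dim K = 1 and the simplices of K are:

  0-simplices (5): [0], [1], [2], [3], [4]
  1-simplices (5): [0,1], [0,2], [1,4], [2,3], [3,4]

giving chain groups C_0 ≅ Z^5, C_1 ≅ Z^5.

Boundary ∂_1: C_1 → C_0 sends each edge [p,q] (with p < q) to q − p.
The resulting 5×5 matrix has rank 4, and its Smith normal form has invariant factors (1,1,1,1).

Now H_k = ker ∂_k / im ∂_{k+1}, so:

  H_0: rank C_0 − rank ∂_1 = 5 − 4 = 1, and the invariant factors of ∂_1 are all 1, so H_0 = Z.
  H_1: rank ker ∂_1 − rank ∂_2 = (5 − 4) − 0 = 1, and there is no ∂_2, so H_1 = Z.

As a check, the Euler characteristic is 5 − 5 = 0, which agrees with 1 − 1 = 0.
(K is a triangulation of the circle S^1.)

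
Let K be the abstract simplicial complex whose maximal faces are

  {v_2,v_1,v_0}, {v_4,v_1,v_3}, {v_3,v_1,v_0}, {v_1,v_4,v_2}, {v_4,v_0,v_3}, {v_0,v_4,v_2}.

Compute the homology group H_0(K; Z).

K has 5 vertices, 9 edges, 6 triangles.
rank ∂_0 = 0, rank ∂_1 = 4 ⇒ b_0 = 5 − 0 − 4 = 1; all invariant factors of ∂_1 are 1 so no torsion. So H_0 = Z.

H_0 = Z.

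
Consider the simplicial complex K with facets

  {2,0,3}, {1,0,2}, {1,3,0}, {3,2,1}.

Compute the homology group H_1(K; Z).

H_1 ≅ 0.

Order the vertices as 0 < 1 < 2 < 3. Listing each simplex with vertices in this order, K has dimension 2 with simplices:

  0-simplices (4): [0], [1], [2], [3]
  1-simplices (6): [0,1], [0,2], [0,3], [1,2], [1,3], [2,3]
  2-simplices (4): [0,1,2], [0,1,3], [0,2,3], [1,2,3]

so the chain groups are C_0 ≅ Z^4, C_1 ≅ Z^6, C_2 ≅ Z^4.

∂_1: C_1 → C_0 sends each edge [p,q] (with p < q) to q − p.
As a 4×6 matrix over Z this has rank 3, with invariant factors (1,1,1).

Boundary ∂_2: C_2 → C_1 sends each 2-simplex [p,q,r] to [q,r] − [p,r] + [p,q]. For instance
  ∂[0,1,2] = [1,2] − [0,2] + [0,1],
  ∂[0,1,3] = [1,3] − [0,3] + [0,1].
The resulting 6×4 matrix has rank 3, and its Smith normal form has invariant factors (1,1,1).

Now H_k = ker ∂_k / im ∂_{k+1}, so:

  H_1: rank ker ∂_1 − rank ∂_2 = (6 − 3) − 3 = 0, and the invariant factors of ∂_2 are all 1, so H_1 = 0.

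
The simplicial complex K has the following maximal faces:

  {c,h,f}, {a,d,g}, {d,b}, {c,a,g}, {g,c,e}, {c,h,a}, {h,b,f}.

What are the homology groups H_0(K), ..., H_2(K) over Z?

K has 8 vertices, 14 edges, 6 triangles.
rank ∂_0 = 0, rank ∂_1 = 7 ⇒ b_0 = 8 − 0 − 7 = 1; all invariant factors of ∂_1 are 1 so no torsion. So H_0 ≅ Z.
rank ∂_1 = 7, rank ∂_2 = 6 ⇒ b_1 = 14 − 7 − 6 = 1; all invariant factors of ∂_2 are 1 so no torsion. So H_1 ≅ Z.
rank ∂_2 = 6, rank ∂_3 = 0 ⇒ b_2 = 6 − 6 − 0 = 0. So H_2 ≅ 0.

H_0 ≅ Z,  H_1 ≅ Z,  H_2 = 0.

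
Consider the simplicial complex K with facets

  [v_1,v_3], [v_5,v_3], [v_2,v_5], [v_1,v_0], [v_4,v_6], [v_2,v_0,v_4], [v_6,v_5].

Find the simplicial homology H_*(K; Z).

H_0 = Z,  H_1 = Z^2,  H_2 = 0.

We work with the vertex ordering v_0 < v_1 < v_2 < v_3 < v_4 < v_5 < v_6. The simplices of K, each written with vertices in increasing order, are:

  0-simplices (7): [v_0], [v_1], [v_2], [v_3], [v_4], [v_5], [v_6]
  1-simplices (9): [v_0,v_1], [v_0,v_2], [v_0,v_4], [v_1,v_3], [v_2,v_4], [v_2,v_5], [v_3,v_5], [v_4,v_6], [v_5,v_6]
  2-simplices (1): [v_0,v_2,v_4]

giving chain groups C_0 ≅ Z^7, C_1 ≅ Z^9, C_2 ≅ Z^1.

Boundary ∂_1: C_1 → C_0 maps an edge to its endpoints' difference, ∂[p,q] = q − p. For instance
  ∂[v_2,v_4] = [v_4] − [v_2].
This gives a 7×9 integer matrix of rank 6; reducing to Smith normal form yields diagonal entries (1,1,1,1,1,1).

Boundary ∂_2: C_2 → C_1 maps a triangle to the signed sum of its edges. For instance
  ∂[v_0,v_2,v_4] = [v_2,v_4] − [v_0,v_4] + [v_0,v_2].
This gives a 9×1 integer matrix of rank 1; reducing to Smith normal form yields diagonal entries (1).

Computing H_k = (kernel of ∂_k) / (image of ∂_{k+1}):

  H_0: rank C_0 − rank ∂_1 = 7 − 6 = 1, and the invariant factors of ∂_1 are all 1, so H_0 = Z.
  H_1: rank ker ∂_1 − rank ∂_2 = (9 − 6) − 1 = 2, and the invariant factors of ∂_2 are all 1, so H_1 = Z^2.
  H_2: rank ker ∂_2 − rank ∂_3 = (1 − 1) − 0 = 0, and there is no ∂_3, so H_2 = 0.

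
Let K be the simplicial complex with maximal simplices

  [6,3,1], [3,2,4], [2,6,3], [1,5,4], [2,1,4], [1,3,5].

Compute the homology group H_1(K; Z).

H_1 ≅ Z.

Order the vertices as 1 < 2 < 3 < 4 < 5 < 6. Listing each simplex with vertices in this order, K has dimension 2 with simplices:

  0-simplices (6): [1], [2], [3], [4], [5], [6]
  1-simplices (12): [1,2], [1,3], [1,4], [1,5], [1,6], [2,3], [2,4], [2,6], [3,4], [3,5], [3,6], [4,5]
  2-simplices (6): [1,2,4], [1,3,5], [1,3,6], [1,4,5], [2,3,4], [2,3,6]

so the chain groups are C_0 ≅ Z^6, C_1 ≅ Z^12, C_2 ≅ Z^6.

∂_1: C_1 → C_0 maps an edge to its endpoints' difference, ∂[p,q] = q − p.
This gives a 6×12 integer matrix of rank 5; reducing to Smith normal form yields diagonal entries (1,1,1,1,1).

The boundary map ∂_2: C_2 → C_1 acts by ∂[p,q,r] = [q,r] − [p,r] + [p,q]. For instance
  ∂[2,3,6] = [3,6] − [2,6] + [2,3],
  ∂[1,4,5] = [4,5] − [1,5] + [1,4].
This gives a 12×6 integer matrix of rank 6; reducing to Smith normal form yields diagonal entries (1,1,1,1,1,1).

From H_k ≅ ker(∂_k) / im(∂_{k+1}) we obtain:

  H_1: rank ker ∂_1 − rank ∂_2 = (12 − 5) − 6 = 1, and the invariant factors of ∂_2 are all 1, so H_1 ≅ Z.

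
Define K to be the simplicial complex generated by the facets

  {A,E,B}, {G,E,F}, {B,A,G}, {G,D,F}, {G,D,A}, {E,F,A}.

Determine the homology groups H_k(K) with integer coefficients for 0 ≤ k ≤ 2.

H_0 = Z,  H_1 = Z,  H_2 = 0.

Take the total order A < B < D < E < F < G on the vertex set. Then K (dimension 2) consists of the simplices:

  0-simplices (6): A, B, D, E, F, G
  1-simplices (12): AB, AD, AE, AF, AG, BE, BG, DF, DG, EF, EG, FG
  2-simplices (6): ABE, ABG, ADG, AEF, DFG, EFG

giving chain groups C_0 ≅ Z^6, C_1 ≅ Z^12, C_2 ≅ Z^6.

∂_1: C_1 → C_0 is given by ∂[p,q] = [q] − [p]. For instance
  ∂BE = E − B.
As a 6×12 matrix over Z this has rank 5, with invariant factors (1,1,1,1,1).

∂_2: C_2 → C_1 maps a triangle to the signed sum of its edges. For instance
  ∂EFG = FG − EG + EF,
  ∂DFG = FG − DG + DF.
As a 12×6 matrix over Z this has rank 6, with invariant factors (1,1,1,1,1,1).

From H_k ≅ ker(∂_k) / im(∂_{k+1}) we obtain:

  H_0: rank C_0 − rank ∂_1 = 6 − 5 = 1, and the invariant factors of ∂_1 are all 1, so H_0 = Z.
  H_1: rank ker ∂_1 − rank ∂_2 = (12 − 5) − 6 = 1, and the invariant factors of ∂_2 are all 1, so H_1 = Z.
  H_2: rank ker ∂_2 − rank ∂_3 = (6 − 6) − 0 = 0, and there is no ∂_3, so H_2 = 0.

(K is a triangulation of the cylinder S^1 x I.)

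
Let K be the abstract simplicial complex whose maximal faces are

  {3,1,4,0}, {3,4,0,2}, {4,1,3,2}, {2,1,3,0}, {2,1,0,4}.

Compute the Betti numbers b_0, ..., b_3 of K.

b_0 = 1, b_1 = 0, b_2 = 0, b_3 = 1.

Order the vertices as 0 < 1 < 2 < 3 < 4. Listing each simplex with vertices in this order, K has dimension 3 with simplices:

  0-simplices (5): [0], [1], [2], [3], [4]
  1-simplices (10): [0,1], [0,2], [0,3], [0,4], [1,2], [1,3], [1,4], [2,3], [2,4], [3,4]
  2-simplices (10): [0,1,2], [0,1,3], [0,1,4], [0,2,3], [0,2,4], [0,3,4], [1,2,3], [1,2,4], [1,3,4], [2,3,4]
  3-simplices (5): [0,1,2,3], [0,1,2,4], [0,1,3,4], [0,2,3,4], [1,2,3,4]

so the chain groups are C_0 ≅ Z^5, C_1 ≅ Z^10, C_2 ≅ Z^10, C_3 ≅ Z^5.

Boundary ∂_1: C_1 → C_0 sends each edge [p,q] (with p < q) to q − p. For instance
  ∂[0,2] = [2] − [0].
The resulting 5×10 matrix has rank 4, and its Smith normal form has invariant factors (1,1,1,1).

∂_2: C_2 → C_1 sends each 2-simplex [p,q,r] to [q,r] − [p,r] + [p,q]. For instance
  ∂[1,3,4] = [3,4] − [1,4] + [1,3],
  ∂[2,3,4] = [3,4] − [2,4] + [2,3].
As a 10×10 matrix over Z this has rank 6, with invariant factors (1,1,1,1,1,1).

The boundary map ∂_3: C_3 → C_2 sends each 3-simplex σ to the alternating sum Σ_i (−1)^i (σ with its i-th vertex removed). For instance
  ∂[0,1,2,4] = [1,2,4] − [0,2,4] + [0,1,4] − [0,1,2],
  ∂[0,1,3,4] = [1,3,4] − [0,3,4] + [0,1,4] − [0,1,3].
The resulting 10×5 matrix has rank 4, and its Smith normal form has invariant factors (1,1,1,1).

Reading off H_k = ker ∂_k / im ∂_{k+1}:

  H_0: rank C_0 − rank ∂_1 = 5 − 4 = 1, and the invariant factors of ∂_1 are all 1, so H_0 = Z.
  H_1: rank ker ∂_1 − rank ∂_2 = (10 − 4) − 6 = 0, and the invariant factors of ∂_2 are all 1, so H_1 = 0.
  H_2: rank ker ∂_2 − rank ∂_3 = (10 − 6) − 4 = 0, and the invariant factors of ∂_3 are all 1, so H_2 = 0.
  H_3: rank ker ∂_3 − rank ∂_4 = (5 − 4) − 0 = 1, and there is no ∂_4, so H_3 = Z.

Hence the Betti numbers are b_0 = 1, b_1 = 0, b_2 = 0, b_3 = 1.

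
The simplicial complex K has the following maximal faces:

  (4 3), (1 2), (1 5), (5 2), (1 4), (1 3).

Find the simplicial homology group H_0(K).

We work with the vertex ordering 1 < 2 < 3 < 4 < 5. The simplices of K, each written with vertices in increasing order, are:

  0-simplices (5): [1], [2], [3], [4], [5]
  1-simplices (6): [1,2], [1,3], [1,4], [1,5], [2,5], [3,4]

giving chain groups C_0 ≅ Z^5, C_1 ≅ Z^6.

The boundary map ∂_1: C_1 → C_0 maps an edge to its endpoints' difference, ∂[p,q] = q − p. For instance
  ∂[1,3] = [3] − [1].
The 5×6 boundary matrix has rank 4 and Smith normal form diag(1,1,1,1).

From H_k ≅ ker(∂_k) / im(∂_{k+1}) we obtain:

  H_0: rank C_0 − rank ∂_1 = 5 − 4 = 1, and the invariant factors of ∂_1 are all 1, so H_0 ≅ Z.

H_0 = Z.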